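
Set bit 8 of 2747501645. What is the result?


2747501645 | (1 << 8) = 2747501645 | 256 = 2747501901

2747501901


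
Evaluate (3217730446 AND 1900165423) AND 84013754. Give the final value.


Step 1: 3217730446 & 1900165423 = 826419470
Step 2: 826419470 & 84013754 = 16785418

16785418


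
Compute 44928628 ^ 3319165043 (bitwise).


0b10101011011000111001110100 ^ 0b11000101110101100111000001110011 = 0b11000111011110111111111000000111 = 3346791943

3346791943


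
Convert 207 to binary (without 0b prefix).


207 = 11001111 in binary

11001111


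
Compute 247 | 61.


0b11110111 | 0b111101 = 0b11111111 = 255

255


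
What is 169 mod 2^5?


169 & 31 = 9

9


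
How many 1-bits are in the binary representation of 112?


0b1110000 has 3 set bits

3


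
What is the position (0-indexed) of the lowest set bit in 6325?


0b1100010110101. Lowest set bit at position 0

0


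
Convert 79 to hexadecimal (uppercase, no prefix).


79 = 4F hex

4F


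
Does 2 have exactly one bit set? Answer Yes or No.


0b10. Only one bit set => Yes

Yes


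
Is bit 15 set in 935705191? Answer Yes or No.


0b110111110001011011101001100111, bit 15 = 1. Yes

Yes


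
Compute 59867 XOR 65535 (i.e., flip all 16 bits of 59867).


59867 ^ 65535 = 5668

5668


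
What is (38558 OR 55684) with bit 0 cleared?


Step 1: 38558 | 55684 = 57246
Step 2: 57246 & ~(1 << 0) = 57246

57246


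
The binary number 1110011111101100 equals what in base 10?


1110011111101100 in decimal = 59372

59372


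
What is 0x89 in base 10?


89 hex = 137 decimal

137


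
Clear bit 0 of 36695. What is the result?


36695 & ~(1 << 0) = 36694

36694


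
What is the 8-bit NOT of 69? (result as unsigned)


~0b1000101 = 0b10111010 = 186 (8-bit unsigned)

186


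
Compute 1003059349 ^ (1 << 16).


1003059349 ^ (1 << 16) = 1003059349 ^ 65536 = 1002993813

1002993813


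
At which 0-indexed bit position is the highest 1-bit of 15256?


0b11101110011000. Highest set bit at position 13

13


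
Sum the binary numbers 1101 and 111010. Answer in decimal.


1101 + 111010 = 1000111 = 71

71


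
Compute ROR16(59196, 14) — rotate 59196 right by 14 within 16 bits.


Rotate 0b1110011100111100 right by 14 (16-bit) = 0b1001110011110011 = 40179

40179


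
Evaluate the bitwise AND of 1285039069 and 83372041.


0b1001100100110000010001111011101 & 0b100111110000010100000001001 = 0b100100110000010000000001001 = 77078537

77078537


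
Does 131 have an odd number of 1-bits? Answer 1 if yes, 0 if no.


0b10000011 has 3 ones => parity 1

1


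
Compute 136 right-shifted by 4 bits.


0b10001000 >> 4 = 0b1000 = 8

8


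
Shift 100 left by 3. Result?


0b1100100 << 3 = 0b1100100000 = 800

800


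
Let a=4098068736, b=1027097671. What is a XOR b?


4098068736 ^ 1027097671 = 3380335943

3380335943


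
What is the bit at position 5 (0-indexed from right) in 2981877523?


0b10110001101110111101011100010011, position 5 = 0

0


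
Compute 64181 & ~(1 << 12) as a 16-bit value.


64181 & ~(1 << 12) = 60085

60085


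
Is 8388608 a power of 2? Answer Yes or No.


0b100000000000000000000000. Only one bit set => Yes

Yes


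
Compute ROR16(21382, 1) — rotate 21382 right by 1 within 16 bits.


Rotate 0b101001110000110 right by 1 (16-bit) = 0b10100111000011 = 10691

10691


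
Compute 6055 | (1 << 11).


6055 | (1 << 11) = 6055 | 2048 = 8103

8103


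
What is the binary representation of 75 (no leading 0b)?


75 = 1001011 in binary

1001011


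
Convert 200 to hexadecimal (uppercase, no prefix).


200 = C8 hex

C8


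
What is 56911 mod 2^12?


56911 & 4095 = 3663

3663


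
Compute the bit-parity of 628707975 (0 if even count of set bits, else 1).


0b100101011110010101001010000111 has 15 ones => parity 1

1


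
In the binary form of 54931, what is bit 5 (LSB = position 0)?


0b1101011010010011, position 5 = 0

0


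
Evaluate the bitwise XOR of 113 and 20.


0b1110001 ^ 0b10100 = 0b1100101 = 101

101


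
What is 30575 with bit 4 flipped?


30575 ^ (1 << 4) = 30575 ^ 16 = 30591

30591


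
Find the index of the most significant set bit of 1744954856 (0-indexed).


0b1101000000000011110010111101000. Highest set bit at position 30

30


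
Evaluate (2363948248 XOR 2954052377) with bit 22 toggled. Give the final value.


Step 1: 2363948248 ^ 2954052377 = 1022738369
Step 2: 1022738369 ^ (1 << 22) = 1022738369 ^ 4194304 = 1018544065

1018544065


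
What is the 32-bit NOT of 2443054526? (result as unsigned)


~0b10010001100111100000110110111110 = 0b1101110011000011111001001000001 = 1851912769 (32-bit unsigned)

1851912769


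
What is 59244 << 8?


0b1110011101101100 << 8 = 0b111001110110110000000000 = 15166464

15166464


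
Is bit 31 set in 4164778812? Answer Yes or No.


0b11111000001111010111101100111100, bit 31 = 1. Yes

Yes


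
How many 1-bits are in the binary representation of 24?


0b11000 has 2 set bits

2


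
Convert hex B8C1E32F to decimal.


B8C1E32F hex = 3099714351 decimal

3099714351


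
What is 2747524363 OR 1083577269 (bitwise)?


0b10100011110000111110010100001011 | 0b1000000100101100001001110110101 = 0b11100011110101111111011110111111 = 3822581695

3822581695


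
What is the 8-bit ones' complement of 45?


45 ^ 255 = 210

210


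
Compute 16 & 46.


0b10000 & 0b101110 = 0b0 = 0

0


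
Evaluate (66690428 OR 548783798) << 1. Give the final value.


Step 1: 66690428 | 548783798 = 603840510
Step 2: 603840510 << 1 = 1207681020

1207681020


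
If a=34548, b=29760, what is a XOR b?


34548 ^ 29760 = 62132

62132


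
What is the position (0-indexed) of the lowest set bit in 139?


0b10001011. Lowest set bit at position 0

0


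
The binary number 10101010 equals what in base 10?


10101010 in decimal = 170

170


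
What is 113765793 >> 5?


0b110110001111110110110100001 >> 5 = 0b1101100011111101101101 = 3555181

3555181


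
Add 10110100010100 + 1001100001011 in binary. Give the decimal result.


10110100010100 + 1001100001011 = 100000000011111 = 16415

16415


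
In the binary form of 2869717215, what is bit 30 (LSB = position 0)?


0b10101011000011000110100011011111, position 30 = 0

0


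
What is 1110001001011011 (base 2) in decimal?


1110001001011011 in decimal = 57947

57947


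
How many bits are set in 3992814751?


0b11101101111111011000010010011111 has 21 set bits

21


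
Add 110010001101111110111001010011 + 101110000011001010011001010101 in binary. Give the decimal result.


110010001101111110111001010011 + 101110000011001010011001010101 = 1100000010001001001010010101000 = 1615107240

1615107240


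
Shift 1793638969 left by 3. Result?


0b1101010111010001100001000111001 << 3 = 0b1101010111010001100001000111001000 = 14349111752

14349111752


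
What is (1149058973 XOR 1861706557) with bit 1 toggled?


Step 1: 1149058973 ^ 1861706557 = 713710752
Step 2: 713710752 ^ (1 << 1) = 713710752 ^ 2 = 713710754

713710754


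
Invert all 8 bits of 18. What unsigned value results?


18 ^ 255 = 237

237


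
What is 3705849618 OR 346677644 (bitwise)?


0b11011100111000101100011100010010 | 0b10100101010011110000110001100 = 0b11011100111010111110011110011110 = 3706447774

3706447774


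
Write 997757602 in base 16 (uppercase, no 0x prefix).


997757602 = 3B7892A2 hex

3B7892A2


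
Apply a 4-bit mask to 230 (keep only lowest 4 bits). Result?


230 & 15 = 6

6


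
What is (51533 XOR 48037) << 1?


Step 1: 51533 ^ 48037 = 29416
Step 2: 29416 << 1 = 58832

58832


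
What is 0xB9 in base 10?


B9 hex = 185 decimal

185


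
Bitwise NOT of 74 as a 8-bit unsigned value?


~0b1001010 = 0b10110101 = 181 (8-bit unsigned)

181


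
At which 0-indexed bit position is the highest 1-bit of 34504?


0b1000011011001000. Highest set bit at position 15

15


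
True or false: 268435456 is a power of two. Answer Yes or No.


0b10000000000000000000000000000. Only one bit set => Yes

Yes


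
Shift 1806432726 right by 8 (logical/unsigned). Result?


0b1101011101010111111100111010110 >> 8 = 0b11010111010101111111001 = 7056377

7056377


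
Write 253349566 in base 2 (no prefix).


253349566 = 1111000110011100111010111110 in binary

1111000110011100111010111110


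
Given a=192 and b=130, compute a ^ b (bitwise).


192 ^ 130 = 66

66


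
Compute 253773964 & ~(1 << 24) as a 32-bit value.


253773964 & ~(1 << 24) = 236996748

236996748


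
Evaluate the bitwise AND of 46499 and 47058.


0b1011010110100011 & 0b1011011111010010 = 0b1011010110000010 = 46466

46466


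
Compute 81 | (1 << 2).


81 | (1 << 2) = 81 | 4 = 85

85


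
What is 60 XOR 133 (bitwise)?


0b111100 ^ 0b10000101 = 0b10111001 = 185

185


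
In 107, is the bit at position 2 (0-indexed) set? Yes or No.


0b1101011, bit 2 = 0. No

No


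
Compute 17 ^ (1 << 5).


17 ^ (1 << 5) = 17 ^ 32 = 49

49


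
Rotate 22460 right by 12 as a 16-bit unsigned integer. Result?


Rotate 0b101011110111100 right by 12 (16-bit) = 0b111101111000101 = 31685

31685


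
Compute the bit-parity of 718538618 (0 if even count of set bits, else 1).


0b101010110101000000011101111010 has 15 ones => parity 1

1


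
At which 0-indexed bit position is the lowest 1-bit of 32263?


0b111111000000111. Lowest set bit at position 0

0


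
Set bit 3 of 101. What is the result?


101 | (1 << 3) = 101 | 8 = 109

109


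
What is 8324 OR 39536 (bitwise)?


0b10000010000100 | 0b1001101001110000 = 0b1011101011110100 = 47860

47860


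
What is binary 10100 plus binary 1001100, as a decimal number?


10100 + 1001100 = 1100000 = 96

96


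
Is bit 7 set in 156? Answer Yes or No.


0b10011100, bit 7 = 1. Yes

Yes


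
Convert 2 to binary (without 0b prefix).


2 = 10 in binary

10


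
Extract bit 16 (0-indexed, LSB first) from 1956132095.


0b1110100100110000011010011111111, position 16 = 0

0


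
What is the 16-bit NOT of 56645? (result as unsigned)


~0b1101110101000101 = 0b10001010111010 = 8890 (16-bit unsigned)

8890


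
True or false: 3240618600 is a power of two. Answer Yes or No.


0b11000001001001111110101001101000. Multiple bits set => No

No


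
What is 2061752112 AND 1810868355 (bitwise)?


0b1111010111000111101011100110000 & 0b1101011111011111010100010000011 = 0b1101010111000111000000000000000 = 1793294336

1793294336


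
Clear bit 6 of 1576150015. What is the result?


1576150015 & ~(1 << 6) = 1576149951

1576149951


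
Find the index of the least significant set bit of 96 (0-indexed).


0b1100000. Lowest set bit at position 5

5


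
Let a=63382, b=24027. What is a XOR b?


63382 ^ 24027 = 43597

43597


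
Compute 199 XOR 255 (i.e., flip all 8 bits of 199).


199 ^ 255 = 56

56


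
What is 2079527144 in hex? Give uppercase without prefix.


2079527144 = 7BF310E8 hex

7BF310E8


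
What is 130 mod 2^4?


130 & 15 = 2

2


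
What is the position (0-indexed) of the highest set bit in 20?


0b10100. Highest set bit at position 4

4


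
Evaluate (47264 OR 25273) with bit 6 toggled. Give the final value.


Step 1: 47264 | 25273 = 64185
Step 2: 64185 ^ (1 << 6) = 64185 ^ 64 = 64249

64249


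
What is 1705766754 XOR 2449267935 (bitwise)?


0b1100101101010111110111101100010 ^ 0b10010001111111001101110011011111 = 0b11110100010101110011001110111101 = 4099355581

4099355581


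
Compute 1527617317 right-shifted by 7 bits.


0b1011011000011011001011100100101 >> 7 = 0b101101100001101100101110 = 11934510

11934510


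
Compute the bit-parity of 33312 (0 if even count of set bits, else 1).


0b1000001000100000 has 3 ones => parity 1

1


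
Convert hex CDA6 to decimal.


CDA6 hex = 52646 decimal

52646


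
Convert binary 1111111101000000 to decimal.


1111111101000000 in decimal = 65344

65344


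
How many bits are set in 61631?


0b1111000010111111 has 11 set bits

11


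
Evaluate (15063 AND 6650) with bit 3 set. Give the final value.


Step 1: 15063 & 6650 = 6354
Step 2: 6354 | (1 << 3) = 6354 | 8 = 6362

6362


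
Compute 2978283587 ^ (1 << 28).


2978283587 ^ (1 << 28) = 2978283587 ^ 268435456 = 2709848131

2709848131


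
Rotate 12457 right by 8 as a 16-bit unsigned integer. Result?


Rotate 0b11000010101001 right by 8 (16-bit) = 0b1010100100110000 = 43312

43312


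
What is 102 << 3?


0b1100110 << 3 = 0b1100110000 = 816

816


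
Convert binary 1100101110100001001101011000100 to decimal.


1100101110100001001101011000100 in decimal = 1708169924

1708169924


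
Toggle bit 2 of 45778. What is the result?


45778 ^ (1 << 2) = 45778 ^ 4 = 45782

45782


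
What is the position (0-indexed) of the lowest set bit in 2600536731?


0b10011011000000010000101010011011. Lowest set bit at position 0

0


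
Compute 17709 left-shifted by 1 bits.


0b100010100101101 << 1 = 0b1000101001011010 = 35418

35418


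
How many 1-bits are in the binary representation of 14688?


0b11100101100000 has 6 set bits

6


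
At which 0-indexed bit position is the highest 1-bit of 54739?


0b1101010111010011. Highest set bit at position 15

15


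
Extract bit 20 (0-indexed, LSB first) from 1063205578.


0b111111010111110011101011001010, position 20 = 1

1


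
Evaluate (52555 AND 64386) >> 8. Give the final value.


Step 1: 52555 & 64386 = 51458
Step 2: 51458 >> 8 = 201

201


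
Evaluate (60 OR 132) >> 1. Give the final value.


Step 1: 60 | 132 = 188
Step 2: 188 >> 1 = 94

94


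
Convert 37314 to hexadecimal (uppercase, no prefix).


37314 = 91C2 hex

91C2


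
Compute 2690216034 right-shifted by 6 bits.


0b10100000010110010111000001100010 >> 6 = 0b10100000010110010111000001 = 42034625

42034625


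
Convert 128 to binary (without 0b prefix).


128 = 10000000 in binary

10000000


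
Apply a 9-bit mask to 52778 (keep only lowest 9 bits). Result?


52778 & 511 = 42

42


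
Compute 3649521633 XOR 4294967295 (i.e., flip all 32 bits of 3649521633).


3649521633 ^ 4294967295 = 645445662

645445662


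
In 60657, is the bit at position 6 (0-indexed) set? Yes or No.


0b1110110011110001, bit 6 = 1. Yes

Yes


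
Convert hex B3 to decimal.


B3 hex = 179 decimal

179


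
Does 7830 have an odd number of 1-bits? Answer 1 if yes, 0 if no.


0b1111010010110 has 8 ones => parity 0

0


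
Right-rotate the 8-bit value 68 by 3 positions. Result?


Rotate 0b1000100 right by 3 (8-bit) = 0b10001000 = 136

136


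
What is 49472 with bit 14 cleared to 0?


49472 & ~(1 << 14) = 33088

33088


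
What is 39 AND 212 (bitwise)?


0b100111 & 0b11010100 = 0b100 = 4

4


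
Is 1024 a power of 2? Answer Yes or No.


0b10000000000. Only one bit set => Yes

Yes


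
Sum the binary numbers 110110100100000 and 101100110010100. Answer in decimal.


110110100100000 + 101100110010100 = 1100011010110100 = 50868

50868


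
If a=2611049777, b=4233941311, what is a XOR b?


2611049777 ^ 4233941311 = 1744675854

1744675854


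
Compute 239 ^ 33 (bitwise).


0b11101111 ^ 0b100001 = 0b11001110 = 206

206


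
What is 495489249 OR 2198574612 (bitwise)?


0b11101100010001001000011100001 | 0b10000011000010111001011000010100 = 0b10011111100010111001011011110101 = 2676725493

2676725493


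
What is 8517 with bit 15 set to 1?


8517 | (1 << 15) = 8517 | 32768 = 41285

41285


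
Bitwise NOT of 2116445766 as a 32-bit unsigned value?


~0b1111110001001100110011001000110 = 0b10000001110110011001100110111001 = 2178521529 (32-bit unsigned)

2178521529


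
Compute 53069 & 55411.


0b1100111101001101 & 0b1101100001110011 = 0b1100100001000001 = 51265

51265


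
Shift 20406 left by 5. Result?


0b100111110110110 << 5 = 0b10011111011011000000 = 652992

652992


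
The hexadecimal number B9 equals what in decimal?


B9 hex = 185 decimal

185


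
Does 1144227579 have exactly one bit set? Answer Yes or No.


0b1000100001100111000011011111011. Multiple bits set => No

No


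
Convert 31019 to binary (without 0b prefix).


31019 = 111100100101011 in binary

111100100101011


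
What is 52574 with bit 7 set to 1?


52574 | (1 << 7) = 52574 | 128 = 52702

52702


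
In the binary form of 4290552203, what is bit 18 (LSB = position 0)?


0b11111111101111001010000110001011, position 18 = 1

1


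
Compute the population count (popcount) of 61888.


0b1111000111000000 has 7 set bits

7


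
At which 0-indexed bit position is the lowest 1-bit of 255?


0b11111111. Lowest set bit at position 0

0


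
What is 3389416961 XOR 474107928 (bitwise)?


0b11001010000001100110011000000001 ^ 0b11100010000100101000000011000 = 0b11010110010001000011011000011001 = 3594794521

3594794521


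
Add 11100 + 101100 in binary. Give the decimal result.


11100 + 101100 = 1001000 = 72

72


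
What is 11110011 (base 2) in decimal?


11110011 in decimal = 243

243


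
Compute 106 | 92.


0b1101010 | 0b1011100 = 0b1111110 = 126

126


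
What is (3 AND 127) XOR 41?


Step 1: 3 & 127 = 3
Step 2: 3 ^ 41 = 42

42


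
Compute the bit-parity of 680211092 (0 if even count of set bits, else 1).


0b101000100010110011001010010100 has 12 ones => parity 0

0


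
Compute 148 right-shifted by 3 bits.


0b10010100 >> 3 = 0b10010 = 18

18


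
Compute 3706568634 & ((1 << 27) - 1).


3706568634 & 134217727 = 82689978

82689978


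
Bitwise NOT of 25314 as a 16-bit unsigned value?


~0b110001011100010 = 0b1001110100011101 = 40221 (16-bit unsigned)

40221


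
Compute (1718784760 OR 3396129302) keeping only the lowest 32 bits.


Step 1: 1718784760 | 3396129302 = 4001288958
Step 2: 4001288958 & 4294967295 = 4001288958

4001288958


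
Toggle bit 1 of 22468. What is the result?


22468 ^ (1 << 1) = 22468 ^ 2 = 22470

22470


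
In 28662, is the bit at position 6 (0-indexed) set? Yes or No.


0b110111111110110, bit 6 = 1. Yes

Yes


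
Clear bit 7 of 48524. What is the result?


48524 & ~(1 << 7) = 48396

48396


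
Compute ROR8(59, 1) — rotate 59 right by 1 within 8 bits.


Rotate 0b111011 right by 1 (8-bit) = 0b10011101 = 157

157


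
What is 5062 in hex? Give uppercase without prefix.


5062 = 13C6 hex

13C6


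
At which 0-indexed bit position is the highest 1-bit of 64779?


0b1111110100001011. Highest set bit at position 15

15


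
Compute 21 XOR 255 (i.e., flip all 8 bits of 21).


21 ^ 255 = 234

234


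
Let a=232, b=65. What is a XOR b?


232 ^ 65 = 169

169


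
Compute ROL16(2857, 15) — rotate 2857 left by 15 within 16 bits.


Rotate 0b101100101001 left by 15 (16-bit) = 0b1000010110010100 = 34196

34196


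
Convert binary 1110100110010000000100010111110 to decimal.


1110100110010000000100010111110 in decimal = 1959266494

1959266494


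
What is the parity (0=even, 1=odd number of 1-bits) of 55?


0b110111 has 5 ones => parity 1

1


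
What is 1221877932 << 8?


0b1001000110101000110000010101100 << 8 = 0b100100011010100011000001010110000000000 = 312800750592

312800750592


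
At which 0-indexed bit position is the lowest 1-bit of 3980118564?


0b11101101001110111100101000100100. Lowest set bit at position 2

2


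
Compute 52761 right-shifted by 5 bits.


0b1100111000011001 >> 5 = 0b11001110000 = 1648

1648


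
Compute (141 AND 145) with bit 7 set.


Step 1: 141 & 145 = 129
Step 2: 129 | (1 << 7) = 129 | 128 = 129

129


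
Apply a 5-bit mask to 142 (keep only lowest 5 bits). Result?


142 & 31 = 14

14


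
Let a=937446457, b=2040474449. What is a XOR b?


937446457 ^ 2040474449 = 1316972392

1316972392


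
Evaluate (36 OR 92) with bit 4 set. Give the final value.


Step 1: 36 | 92 = 124
Step 2: 124 | (1 << 4) = 124 | 16 = 124

124


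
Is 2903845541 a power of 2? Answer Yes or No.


0b10101101000101010010101010100101. Multiple bits set => No

No


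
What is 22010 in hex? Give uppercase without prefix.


22010 = 55FA hex

55FA


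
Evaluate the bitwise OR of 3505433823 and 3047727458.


0b11010000111100001010110011011111 | 0b10110101101010001010000101100010 = 0b11110101111110001010110111111111 = 4126715391

4126715391


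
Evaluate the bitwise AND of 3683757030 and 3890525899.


0b11011011100100011010101111100110 & 0b11100111111001001011011011001011 = 0b11000011100000001010001011000010 = 3279987394

3279987394


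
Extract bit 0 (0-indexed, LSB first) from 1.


0b1, position 0 = 1

1


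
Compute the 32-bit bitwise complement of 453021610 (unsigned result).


~0b11011000000001000111110101010 = 0b11100100111111110111000001010101 = 3841945685 (32-bit unsigned)

3841945685


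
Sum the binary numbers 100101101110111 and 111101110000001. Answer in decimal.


100101101110111 + 111101110000001 = 1100011011111000 = 50936

50936


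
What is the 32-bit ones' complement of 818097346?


818097346 ^ 4294967295 = 3476869949

3476869949


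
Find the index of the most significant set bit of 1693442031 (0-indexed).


0b1100100111011111101111111101111. Highest set bit at position 30

30


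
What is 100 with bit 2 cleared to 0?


100 & ~(1 << 2) = 96

96


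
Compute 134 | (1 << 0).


134 | (1 << 0) = 134 | 1 = 135

135


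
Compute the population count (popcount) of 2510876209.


0b10010101101010001110111000110001 has 16 set bits

16


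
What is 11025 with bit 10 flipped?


11025 ^ (1 << 10) = 11025 ^ 1024 = 12049

12049


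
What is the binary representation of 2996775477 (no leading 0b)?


2996775477 = 10110010100111110010101000110101 in binary

10110010100111110010101000110101


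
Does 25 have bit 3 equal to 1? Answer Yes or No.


0b11001, bit 3 = 1. Yes

Yes


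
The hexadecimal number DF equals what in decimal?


DF hex = 223 decimal

223


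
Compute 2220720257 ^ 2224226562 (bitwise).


0b10000100010111011000000010000001 ^ 0b10000100100100110000000100000010 = 0b110011101000000110000011 = 13533571

13533571


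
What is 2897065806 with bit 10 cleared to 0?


2897065806 & ~(1 << 10) = 2897064782

2897064782


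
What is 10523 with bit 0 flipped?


10523 ^ (1 << 0) = 10523 ^ 1 = 10522

10522


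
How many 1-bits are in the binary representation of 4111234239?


0b11110101000011000111010010111111 has 19 set bits

19


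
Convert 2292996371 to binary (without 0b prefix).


2292996371 = 10001000101011000101100100010011 in binary

10001000101011000101100100010011


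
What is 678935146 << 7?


0b101000011101111011101001101010 << 7 = 0b1010000111011110111010011010100000000 = 86903698688

86903698688


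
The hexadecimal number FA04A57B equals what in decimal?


FA04A57B hex = 4194608507 decimal

4194608507


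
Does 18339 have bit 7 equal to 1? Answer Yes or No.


0b100011110100011, bit 7 = 1. Yes

Yes


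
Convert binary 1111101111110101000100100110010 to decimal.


1111101111110101000100100110010 in decimal = 2113571122

2113571122


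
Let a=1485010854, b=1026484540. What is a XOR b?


1485010854 ^ 1026484540 = 1705877146

1705877146


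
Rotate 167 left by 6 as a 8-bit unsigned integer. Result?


Rotate 0b10100111 left by 6 (8-bit) = 0b11101001 = 233

233


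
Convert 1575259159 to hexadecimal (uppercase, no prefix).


1575259159 = 5DE48C17 hex

5DE48C17


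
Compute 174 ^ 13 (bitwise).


0b10101110 ^ 0b1101 = 0b10100011 = 163

163


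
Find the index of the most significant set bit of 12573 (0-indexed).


0b11000100011101. Highest set bit at position 13

13


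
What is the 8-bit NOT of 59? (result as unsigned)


~0b111011 = 0b11000100 = 196 (8-bit unsigned)

196


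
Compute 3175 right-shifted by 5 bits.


0b110001100111 >> 5 = 0b1100011 = 99

99


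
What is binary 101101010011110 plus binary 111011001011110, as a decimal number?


101101010011110 + 111011001011110 = 1101000011111100 = 53500

53500


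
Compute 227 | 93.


0b11100011 | 0b1011101 = 0b11111111 = 255

255


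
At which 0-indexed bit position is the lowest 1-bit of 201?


0b11001001. Lowest set bit at position 0

0


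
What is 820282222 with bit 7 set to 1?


820282222 | (1 << 7) = 820282222 | 128 = 820282350

820282350


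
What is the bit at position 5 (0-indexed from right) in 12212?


0b10111110110100, position 5 = 1

1


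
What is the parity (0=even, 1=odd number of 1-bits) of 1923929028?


0b1110010101011001101001111000100 has 16 ones => parity 0

0


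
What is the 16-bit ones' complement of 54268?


54268 ^ 65535 = 11267

11267


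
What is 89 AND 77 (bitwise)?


0b1011001 & 0b1001101 = 0b1001001 = 73

73


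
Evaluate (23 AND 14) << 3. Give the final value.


Step 1: 23 & 14 = 6
Step 2: 6 << 3 = 48

48


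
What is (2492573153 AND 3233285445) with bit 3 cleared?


Step 1: 2492573153 & 3233285445 = 2156922177
Step 2: 2156922177 & ~(1 << 3) = 2156922177

2156922177


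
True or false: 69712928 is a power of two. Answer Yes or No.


0b100001001111011110000100000. Multiple bits set => No

No


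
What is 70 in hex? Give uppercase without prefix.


70 = 46 hex

46


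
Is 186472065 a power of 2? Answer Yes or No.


0b1011000111010101011010000001. Multiple bits set => No

No


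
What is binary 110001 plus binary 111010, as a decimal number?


110001 + 111010 = 1101011 = 107

107


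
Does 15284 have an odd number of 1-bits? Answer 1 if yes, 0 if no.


0b11101110110100 has 9 ones => parity 1

1


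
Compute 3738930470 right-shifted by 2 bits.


0b11011110110110111000110100100110 >> 2 = 0b110111101101101110001101001001 = 934732617

934732617


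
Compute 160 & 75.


0b10100000 & 0b1001011 = 0b0 = 0

0


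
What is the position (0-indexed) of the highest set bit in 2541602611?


0b10010111011111011100011100110011. Highest set bit at position 31

31


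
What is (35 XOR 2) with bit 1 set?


Step 1: 35 ^ 2 = 33
Step 2: 33 | (1 << 1) = 33 | 2 = 35

35


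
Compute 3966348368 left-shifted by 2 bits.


0b11101100011010011010110001010000 << 2 = 0b1110110001101001101011000101000000 = 15865393472

15865393472


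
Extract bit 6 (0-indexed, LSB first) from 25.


0b11001, position 6 = 0

0


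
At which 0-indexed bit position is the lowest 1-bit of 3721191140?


0b11011101110011001101111011100100. Lowest set bit at position 2

2


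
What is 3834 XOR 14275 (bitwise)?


0b111011111010 ^ 0b11011111000011 = 0b11100100111001 = 14649

14649


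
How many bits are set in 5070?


0b1001111001110 has 8 set bits

8


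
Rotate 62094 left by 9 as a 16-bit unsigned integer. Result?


Rotate 0b1111001010001110 left by 9 (16-bit) = 0b1110111100101 = 7653

7653


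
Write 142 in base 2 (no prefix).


142 = 10001110 in binary

10001110


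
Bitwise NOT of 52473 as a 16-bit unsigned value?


~0b1100110011111001 = 0b11001100000110 = 13062 (16-bit unsigned)

13062


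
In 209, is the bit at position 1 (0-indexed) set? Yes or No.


0b11010001, bit 1 = 0. No

No


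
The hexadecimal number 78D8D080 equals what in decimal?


78D8D080 hex = 2027475072 decimal

2027475072


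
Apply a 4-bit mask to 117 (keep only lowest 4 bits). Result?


117 & 15 = 5

5


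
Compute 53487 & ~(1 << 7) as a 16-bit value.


53487 & ~(1 << 7) = 53359

53359


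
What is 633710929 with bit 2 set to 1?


633710929 | (1 << 2) = 633710929 | 4 = 633710933

633710933


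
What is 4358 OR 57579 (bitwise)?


0b1000100000110 | 0b1110000011101011 = 0b1111000111101111 = 61935

61935


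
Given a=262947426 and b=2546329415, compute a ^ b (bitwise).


262947426 ^ 2546329415 = 2557060389

2557060389


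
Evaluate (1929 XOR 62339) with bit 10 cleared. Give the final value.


Step 1: 1929 ^ 62339 = 62474
Step 2: 62474 & ~(1 << 10) = 61450

61450


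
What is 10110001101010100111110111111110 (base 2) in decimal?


10110001101010100111110111111110 in decimal = 2980740606

2980740606


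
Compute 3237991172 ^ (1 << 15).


3237991172 ^ (1 << 15) = 3237991172 ^ 32768 = 3237958404

3237958404


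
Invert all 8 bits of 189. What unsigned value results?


189 ^ 255 = 66

66


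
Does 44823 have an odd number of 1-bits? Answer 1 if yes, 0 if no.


0b1010111100010111 has 10 ones => parity 0

0


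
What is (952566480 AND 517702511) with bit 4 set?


Step 1: 952566480 & 517702511 = 415433280
Step 2: 415433280 | (1 << 4) = 415433280 | 16 = 415433296

415433296


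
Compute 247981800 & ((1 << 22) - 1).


247981800 & 4194303 = 517864

517864


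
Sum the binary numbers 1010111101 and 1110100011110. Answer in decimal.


1010111101 + 1110100011110 = 1111111011011 = 8155

8155


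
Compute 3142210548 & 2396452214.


0b10111011010010100101001111110100 & 0b10001110110101101111010101110110 = 0b10001010010000100101000101110100 = 2319602036

2319602036


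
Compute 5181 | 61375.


0b1010000111101 | 0b1110111110111111 = 0b1111111110111111 = 65471

65471


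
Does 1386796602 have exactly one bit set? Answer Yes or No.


0b1010010101010001101011000111010. Multiple bits set => No

No


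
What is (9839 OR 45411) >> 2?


Step 1: 9839 | 45411 = 46959
Step 2: 46959 >> 2 = 11739

11739


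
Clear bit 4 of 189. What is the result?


189 & ~(1 << 4) = 173

173


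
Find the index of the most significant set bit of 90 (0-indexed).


0b1011010. Highest set bit at position 6

6


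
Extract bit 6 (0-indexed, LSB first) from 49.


0b110001, position 6 = 0

0


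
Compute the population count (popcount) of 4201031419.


0b11111010011001101010011011111011 has 21 set bits

21


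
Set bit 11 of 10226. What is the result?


10226 | (1 << 11) = 10226 | 2048 = 12274

12274


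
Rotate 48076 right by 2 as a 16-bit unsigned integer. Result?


Rotate 0b1011101111001100 right by 2 (16-bit) = 0b10111011110011 = 12019

12019


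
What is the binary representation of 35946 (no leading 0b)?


35946 = 1000110001101010 in binary

1000110001101010


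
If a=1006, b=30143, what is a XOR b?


1006 ^ 30143 = 30289

30289


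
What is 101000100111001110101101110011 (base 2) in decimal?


101000100111001110101101110011 in decimal = 681372531

681372531


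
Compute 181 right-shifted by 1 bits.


0b10110101 >> 1 = 0b1011010 = 90

90


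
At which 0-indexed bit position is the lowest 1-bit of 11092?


0b10101101010100. Lowest set bit at position 2

2


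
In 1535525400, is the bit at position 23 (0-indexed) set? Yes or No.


0b1011011100001100100001000011000, bit 23 = 1. Yes

Yes


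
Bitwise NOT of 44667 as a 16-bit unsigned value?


~0b1010111001111011 = 0b101000110000100 = 20868 (16-bit unsigned)

20868


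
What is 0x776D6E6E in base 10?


776D6E6E hex = 2003660398 decimal

2003660398


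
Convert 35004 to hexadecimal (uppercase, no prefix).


35004 = 88BC hex

88BC


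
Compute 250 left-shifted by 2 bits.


0b11111010 << 2 = 0b1111101000 = 1000

1000


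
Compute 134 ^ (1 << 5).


134 ^ (1 << 5) = 134 ^ 32 = 166

166


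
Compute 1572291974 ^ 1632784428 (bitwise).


0b1011101101101110100010110000110 ^ 0b1100001010100100101000000101100 = 0b111100111001010001010110101010 = 1021646250

1021646250


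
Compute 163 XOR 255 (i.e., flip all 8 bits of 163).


163 ^ 255 = 92

92


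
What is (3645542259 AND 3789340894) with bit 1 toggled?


Step 1: 3645542259 & 3789340894 = 3242754130
Step 2: 3242754130 ^ (1 << 1) = 3242754130 ^ 2 = 3242754128

3242754128


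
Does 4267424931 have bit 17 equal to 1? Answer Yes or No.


0b11111110010110111011110010100011, bit 17 = 1. Yes

Yes


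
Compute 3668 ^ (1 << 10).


3668 ^ (1 << 10) = 3668 ^ 1024 = 2644

2644


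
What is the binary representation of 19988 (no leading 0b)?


19988 = 100111000010100 in binary

100111000010100


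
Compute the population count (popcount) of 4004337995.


0b11101110101011010101100101001011 has 19 set bits

19


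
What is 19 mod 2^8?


19 & 255 = 19

19


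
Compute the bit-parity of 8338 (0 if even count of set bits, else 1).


0b10000010010010 has 4 ones => parity 0

0


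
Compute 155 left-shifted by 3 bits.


0b10011011 << 3 = 0b10011011000 = 1240

1240


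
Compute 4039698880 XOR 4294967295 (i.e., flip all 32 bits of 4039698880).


4039698880 ^ 4294967295 = 255268415

255268415


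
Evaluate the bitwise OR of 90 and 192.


0b1011010 | 0b11000000 = 0b11011010 = 218

218


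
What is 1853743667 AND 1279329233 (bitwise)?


0b1101110011111011110001000110011 & 0b1001100010000010000001111010001 = 0b1001100010000010000001000010001 = 1279328785

1279328785


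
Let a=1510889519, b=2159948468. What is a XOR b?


1510889519 ^ 2159948468 = 3668994715

3668994715


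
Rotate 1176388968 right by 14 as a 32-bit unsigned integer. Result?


Rotate 0b1000110000111100100010101101000 right by 14 (32-bit) = 0b10101101000010001100001111001 = 362879097

362879097


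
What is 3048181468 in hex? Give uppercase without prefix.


3048181468 = B5AF8EDC hex

B5AF8EDC


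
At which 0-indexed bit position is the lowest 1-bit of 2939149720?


0b10101111001011111101110110011000. Lowest set bit at position 3

3


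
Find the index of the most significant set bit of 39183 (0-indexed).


0b1001100100001111. Highest set bit at position 15

15


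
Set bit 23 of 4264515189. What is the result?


4264515189 | (1 << 23) = 4264515189 | 8388608 = 4272903797

4272903797


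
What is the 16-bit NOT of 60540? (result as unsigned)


~0b1110110001111100 = 0b1001110000011 = 4995 (16-bit unsigned)

4995


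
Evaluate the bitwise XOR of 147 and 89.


0b10010011 ^ 0b1011001 = 0b11001010 = 202

202


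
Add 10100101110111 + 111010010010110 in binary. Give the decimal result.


10100101110111 + 111010010010110 = 1001111000001101 = 40461

40461


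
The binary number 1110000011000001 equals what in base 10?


1110000011000001 in decimal = 57537

57537


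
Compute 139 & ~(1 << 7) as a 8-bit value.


139 & ~(1 << 7) = 11

11


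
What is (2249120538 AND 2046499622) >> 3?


Step 1: 2249120538 & 2046499622 = 662274
Step 2: 662274 >> 3 = 82784

82784


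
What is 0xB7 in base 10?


B7 hex = 183 decimal

183


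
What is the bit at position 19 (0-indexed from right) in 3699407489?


0b11011100100000000111101010000001, position 19 = 0

0


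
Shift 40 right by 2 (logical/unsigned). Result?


0b101000 >> 2 = 0b1010 = 10

10


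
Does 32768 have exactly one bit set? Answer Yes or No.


0b1000000000000000. Only one bit set => Yes

Yes


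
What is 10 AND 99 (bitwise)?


0b1010 & 0b1100011 = 0b10 = 2

2


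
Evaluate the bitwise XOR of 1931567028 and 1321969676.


0b1110011001000010101111110110100 ^ 0b1001110110010111010100000001100 = 0b111101111010101111011110111000 = 1038809016

1038809016


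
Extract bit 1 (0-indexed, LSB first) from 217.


0b11011001, position 1 = 0

0


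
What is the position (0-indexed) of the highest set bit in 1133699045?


0b1000011100100101101111111100101. Highest set bit at position 30

30


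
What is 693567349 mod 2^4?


693567349 & 15 = 5

5


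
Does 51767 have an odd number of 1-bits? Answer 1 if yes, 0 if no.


0b1100101000110111 has 9 ones => parity 1

1


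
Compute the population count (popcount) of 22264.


0b101011011111000 has 9 set bits

9


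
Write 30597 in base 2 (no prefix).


30597 = 111011110000101 in binary

111011110000101


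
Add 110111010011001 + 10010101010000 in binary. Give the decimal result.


110111010011001 + 10010101010000 = 1001001111101001 = 37865

37865


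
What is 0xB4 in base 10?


B4 hex = 180 decimal

180


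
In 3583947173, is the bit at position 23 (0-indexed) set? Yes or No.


0b11010101100111101011000110100101, bit 23 = 1. Yes

Yes


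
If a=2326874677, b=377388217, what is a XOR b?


2326874677 ^ 377388217 = 2630825612

2630825612


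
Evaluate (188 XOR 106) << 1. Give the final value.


Step 1: 188 ^ 106 = 214
Step 2: 214 << 1 = 428

428


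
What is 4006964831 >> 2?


0b11101110110101010110111001011111 >> 2 = 0b111011101101010101101110010111 = 1001741207

1001741207


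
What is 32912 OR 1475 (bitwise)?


0b1000000010010000 | 0b10111000011 = 0b1000010111010011 = 34259

34259


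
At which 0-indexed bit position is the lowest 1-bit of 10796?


0b10101000101100. Lowest set bit at position 2

2


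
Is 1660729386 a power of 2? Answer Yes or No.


0b1100010111111001011100000101010. Multiple bits set => No

No


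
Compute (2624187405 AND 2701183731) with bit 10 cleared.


Step 1: 2624187405 & 2701183731 = 2147534849
Step 2: 2147534849 & ~(1 << 10) = 2147534849

2147534849


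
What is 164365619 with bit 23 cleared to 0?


164365619 & ~(1 << 23) = 155977011

155977011


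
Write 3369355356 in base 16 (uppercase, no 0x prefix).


3369355356 = C8D4485C hex

C8D4485C


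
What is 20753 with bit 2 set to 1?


20753 | (1 << 2) = 20753 | 4 = 20757

20757


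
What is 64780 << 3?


0b1111110100001100 << 3 = 0b1111110100001100000 = 518240

518240


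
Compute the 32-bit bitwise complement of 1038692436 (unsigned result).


~0b111101111010010011000001010100 = 0b11000010000101101100111110101011 = 3256274859 (32-bit unsigned)

3256274859


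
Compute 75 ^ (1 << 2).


75 ^ (1 << 2) = 75 ^ 4 = 79

79


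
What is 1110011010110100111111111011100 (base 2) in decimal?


1110011010110100111111111011100 in decimal = 1935310812

1935310812


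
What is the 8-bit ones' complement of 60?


60 ^ 255 = 195

195


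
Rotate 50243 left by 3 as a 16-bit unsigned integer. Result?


Rotate 0b1100010001000011 left by 3 (16-bit) = 0b10001000011110 = 8734

8734


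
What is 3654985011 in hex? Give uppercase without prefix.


3654985011 = D9DAA533 hex

D9DAA533


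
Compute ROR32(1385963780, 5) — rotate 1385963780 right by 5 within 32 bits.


Rotate 0b1010010100111000010000100000100 right by 5 (32-bit) = 0b100010100101001110000100001000 = 580182280

580182280


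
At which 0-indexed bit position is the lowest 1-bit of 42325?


0b1010010101010101. Lowest set bit at position 0

0


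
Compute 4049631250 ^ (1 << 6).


4049631250 ^ (1 << 6) = 4049631250 ^ 64 = 4049631314

4049631314
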